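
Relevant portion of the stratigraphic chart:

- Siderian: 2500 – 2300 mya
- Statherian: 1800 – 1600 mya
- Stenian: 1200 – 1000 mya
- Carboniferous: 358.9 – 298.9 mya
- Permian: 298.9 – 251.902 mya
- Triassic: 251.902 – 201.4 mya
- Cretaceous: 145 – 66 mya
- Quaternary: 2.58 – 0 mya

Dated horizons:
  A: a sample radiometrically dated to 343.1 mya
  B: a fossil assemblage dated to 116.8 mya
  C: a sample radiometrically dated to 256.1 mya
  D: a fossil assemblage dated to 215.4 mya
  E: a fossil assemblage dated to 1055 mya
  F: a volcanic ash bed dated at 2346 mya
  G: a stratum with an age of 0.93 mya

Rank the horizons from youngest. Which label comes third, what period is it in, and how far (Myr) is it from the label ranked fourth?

D, in the Triassic; 40.7 million years to C

Sorted youngest-first by Ma: G (0.93), B (116.8), D (215.4), C (256.1), A (343.1), E (1055), F (2346).
The third youngest is D at 215.4 Ma, which lies in 251.902–201.4 Ma: the Triassic.
The fourth youngest is C at 256.1 Ma; separation = |215.4 − 256.1| = 40.7 Myr.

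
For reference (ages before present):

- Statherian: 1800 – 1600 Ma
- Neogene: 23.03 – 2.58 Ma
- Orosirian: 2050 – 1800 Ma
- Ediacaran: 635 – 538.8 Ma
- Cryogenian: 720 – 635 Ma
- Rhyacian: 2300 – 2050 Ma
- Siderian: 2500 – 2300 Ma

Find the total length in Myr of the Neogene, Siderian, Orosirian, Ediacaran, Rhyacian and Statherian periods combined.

1016.65 million years

Duration is start − end for each: (23.03 − 2.58) + (2500 − 2300) + (2050 − 1800) + (635 − 538.8) + (2300 − 2050) + (1800 − 1600).
That is 20.45 + 200 + 250 + 96.2 + 250 + 200, which totals 1016.65 million years.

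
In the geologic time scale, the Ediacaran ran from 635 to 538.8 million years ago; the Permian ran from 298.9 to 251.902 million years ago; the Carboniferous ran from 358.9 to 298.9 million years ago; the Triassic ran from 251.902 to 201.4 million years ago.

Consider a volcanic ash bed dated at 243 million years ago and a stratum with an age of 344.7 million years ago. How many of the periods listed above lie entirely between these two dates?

The older date is 344.7 Ma and the younger is 243 Ma.
Periods with start < 344.7 and end > 243 Ma: Permian (298.9–251.902).
That is 1 complete period.

1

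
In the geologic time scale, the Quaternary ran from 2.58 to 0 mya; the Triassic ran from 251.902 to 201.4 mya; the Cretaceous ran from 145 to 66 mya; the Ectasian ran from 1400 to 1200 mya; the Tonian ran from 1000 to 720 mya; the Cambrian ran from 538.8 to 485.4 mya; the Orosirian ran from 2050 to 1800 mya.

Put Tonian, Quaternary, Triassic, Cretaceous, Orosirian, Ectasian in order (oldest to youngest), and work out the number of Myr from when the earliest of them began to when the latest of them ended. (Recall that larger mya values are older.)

From the excerpt: Tonian 1000–720; Quaternary 2.58–0; Triassic 251.902–201.4; Cretaceous 145–66; Orosirian 2050–1800; Ectasian 1400–1200 (Ma).
Larger Ma is earlier, so the oldest is Orosirian and the youngest is Quaternary; oldest to youngest: Orosirian, Ectasian, Tonian, Triassic, Cretaceous, Quaternary.
Oldest start 2050 minus youngest end 0 gives 2050 Myr overall.

Orosirian, Ectasian, Tonian, Triassic, Cretaceous, Quaternary; total span 2050 Myr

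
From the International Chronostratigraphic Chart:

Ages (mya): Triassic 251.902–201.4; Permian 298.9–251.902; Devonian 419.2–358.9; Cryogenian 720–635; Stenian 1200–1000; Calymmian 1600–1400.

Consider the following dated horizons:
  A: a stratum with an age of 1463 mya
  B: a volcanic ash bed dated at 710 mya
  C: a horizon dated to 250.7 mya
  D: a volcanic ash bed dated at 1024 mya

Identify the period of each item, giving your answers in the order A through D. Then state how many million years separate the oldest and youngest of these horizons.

Match each age against the start–end ranges in the excerpt: A = 1463 Ma → Calymmian (1600–1400); B = 710 Ma → Cryogenian (720–635); C = 250.7 Ma → Triassic (251.902–201.4); D = 1024 Ma → Stenian (1200–1000).
The largest age is 1463 Ma and the smallest is 250.7 Ma; their difference is 1212.3 Myr.

A — Calymmian; B — Cryogenian; C — Triassic; D — Stenian; span 1212.3 million years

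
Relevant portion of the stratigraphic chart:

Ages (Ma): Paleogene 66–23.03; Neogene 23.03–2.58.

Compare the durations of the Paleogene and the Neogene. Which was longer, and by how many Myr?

Paleogene: 66 − 23.03 = 42.97 Myr.
Neogene: 23.03 − 2.58 = 20.45 Myr.
Difference: 42.97 − 20.45 = 22.52 Myr, so the Paleogene was longer.

Paleogene, by 22.52 million years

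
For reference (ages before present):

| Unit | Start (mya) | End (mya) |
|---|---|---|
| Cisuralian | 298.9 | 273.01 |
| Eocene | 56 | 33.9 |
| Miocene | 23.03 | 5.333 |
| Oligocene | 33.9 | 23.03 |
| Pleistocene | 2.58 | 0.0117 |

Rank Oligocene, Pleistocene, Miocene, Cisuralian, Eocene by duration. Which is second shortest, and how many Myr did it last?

Start − end for each: Oligocene 33.9 − 23.03 = 10.87; Pleistocene 2.58 − 0.0117 = 2.5683; Miocene 23.03 − 5.333 = 17.697; Cisuralian 298.9 − 273.01 = 25.89; Eocene 56 − 33.9 = 22.1.
Ranking these from shortest: Pleistocene < Oligocene < Miocene < Eocene < Cisuralian.
Position 2 in that ranking is Oligocene, which lasted 10.87 Myr.

Oligocene, 10.87 million years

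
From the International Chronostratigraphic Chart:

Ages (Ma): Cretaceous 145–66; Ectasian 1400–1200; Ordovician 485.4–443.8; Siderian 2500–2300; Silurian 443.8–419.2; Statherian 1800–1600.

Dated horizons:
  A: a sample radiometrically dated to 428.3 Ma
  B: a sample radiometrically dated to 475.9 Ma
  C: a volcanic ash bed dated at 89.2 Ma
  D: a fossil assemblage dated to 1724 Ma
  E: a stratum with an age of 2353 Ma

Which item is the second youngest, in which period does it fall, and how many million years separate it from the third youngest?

Sorted youngest-first by Ma: C (89.2), A (428.3), B (475.9), D (1724), E (2353).
The second youngest is A at 428.3 Ma, which lies in 443.8–419.2 Ma: the Silurian.
The third youngest is B at 475.9 Ma; separation = |428.3 − 475.9| = 47.6 Myr.

A, in the Silurian; 47.6 million years to B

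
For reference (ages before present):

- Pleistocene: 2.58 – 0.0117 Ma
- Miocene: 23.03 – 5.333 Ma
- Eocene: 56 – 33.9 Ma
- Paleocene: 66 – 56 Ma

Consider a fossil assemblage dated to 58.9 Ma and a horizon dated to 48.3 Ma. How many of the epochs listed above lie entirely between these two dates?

0

Checking each listed span, none has both start < 58.9 Ma and end > 48.3 Ma — every epoch straddles one of the two dates or lies outside them — so the count is 0.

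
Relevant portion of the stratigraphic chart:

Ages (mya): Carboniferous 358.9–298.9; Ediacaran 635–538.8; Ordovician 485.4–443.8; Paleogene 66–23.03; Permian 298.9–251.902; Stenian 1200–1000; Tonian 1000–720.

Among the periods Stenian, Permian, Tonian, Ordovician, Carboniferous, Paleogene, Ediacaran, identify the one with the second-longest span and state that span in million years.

Stenian, 200 million years

Start − end for each: Stenian 1200 − 1000 = 200; Permian 298.9 − 251.902 = 46.998; Tonian 1000 − 720 = 280; Ordovician 485.4 − 443.8 = 41.6; Carboniferous 358.9 − 298.9 = 60; Paleogene 66 − 23.03 = 42.97; Ediacaran 635 − 538.8 = 96.2.
Ranking these from longest: Tonian > Stenian > Ediacaran > Carboniferous > Permian > Paleogene > Ordovician.
Position 2 in that ranking is Stenian, which lasted 200 Myr.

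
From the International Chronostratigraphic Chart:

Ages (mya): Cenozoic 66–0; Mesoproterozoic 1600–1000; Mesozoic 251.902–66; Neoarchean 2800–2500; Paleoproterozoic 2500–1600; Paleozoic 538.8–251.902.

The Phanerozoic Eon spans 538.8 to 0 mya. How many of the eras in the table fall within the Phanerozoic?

3

Eras inside 538.8–0 Ma: Paleozoic, Mesozoic, Cenozoic — 3 in total.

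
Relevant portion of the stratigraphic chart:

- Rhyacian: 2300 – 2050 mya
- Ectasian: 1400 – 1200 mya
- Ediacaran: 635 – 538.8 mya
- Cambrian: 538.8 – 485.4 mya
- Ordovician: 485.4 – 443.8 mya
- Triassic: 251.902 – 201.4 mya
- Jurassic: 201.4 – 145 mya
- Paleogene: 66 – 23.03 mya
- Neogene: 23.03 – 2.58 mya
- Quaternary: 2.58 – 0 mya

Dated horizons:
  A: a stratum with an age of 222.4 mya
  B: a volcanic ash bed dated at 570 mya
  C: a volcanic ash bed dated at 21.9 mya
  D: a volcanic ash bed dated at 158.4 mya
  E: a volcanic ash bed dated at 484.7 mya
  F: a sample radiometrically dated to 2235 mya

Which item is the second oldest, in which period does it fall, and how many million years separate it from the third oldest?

B, in the Ediacaran; 85.3 million years to E

Sorted oldest-first by Ma: F (2235), B (570), E (484.7), A (222.4), D (158.4), C (21.9).
The second oldest is B at 570 Ma, which lies in 635–538.8 Ma: the Ediacaran.
The third oldest is E at 484.7 Ma; separation = |570 − 484.7| = 85.3 Myr.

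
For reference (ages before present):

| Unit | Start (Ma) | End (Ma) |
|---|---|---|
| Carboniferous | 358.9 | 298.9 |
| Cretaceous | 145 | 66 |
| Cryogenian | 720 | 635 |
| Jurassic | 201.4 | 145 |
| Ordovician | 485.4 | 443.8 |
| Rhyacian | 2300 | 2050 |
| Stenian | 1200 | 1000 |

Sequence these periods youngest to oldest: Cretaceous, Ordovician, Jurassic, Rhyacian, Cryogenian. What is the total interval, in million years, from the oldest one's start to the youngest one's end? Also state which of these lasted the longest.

From the excerpt: Cretaceous 145–66; Ordovician 485.4–443.8; Jurassic 201.4–145; Rhyacian 2300–2050; Cryogenian 720–635 (Ma).
Larger Ma is earlier, so the oldest is Rhyacian and the youngest is Cretaceous; youngest to oldest: Cretaceous, Jurassic, Ordovician, Cryogenian, Rhyacian.
Oldest start 2300 minus youngest end 66 gives 2234 Myr overall.
Individual lengths (start − end): Cryogenian 85; Rhyacian 250; Cretaceous 79; Jurassic 56.4; Ordovician 41.6. The largest is Rhyacian at 250 Myr.

Cretaceous, Jurassic, Ordovician, Cryogenian, Rhyacian; total span 2234 Myr; longest is Rhyacian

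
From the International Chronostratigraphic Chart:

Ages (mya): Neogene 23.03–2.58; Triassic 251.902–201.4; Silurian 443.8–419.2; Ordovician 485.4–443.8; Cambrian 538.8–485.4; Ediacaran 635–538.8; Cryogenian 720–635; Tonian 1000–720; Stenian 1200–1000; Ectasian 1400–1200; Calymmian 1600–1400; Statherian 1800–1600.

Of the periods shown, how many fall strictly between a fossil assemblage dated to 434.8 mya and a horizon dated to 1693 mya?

The older date is 1693 Ma and the younger is 434.8 Ma.
Periods with start < 1693 and end > 434.8 Ma: Calymmian (1600–1400), Ectasian (1400–1200), Stenian (1200–1000), Tonian (1000–720), Cryogenian (720–635), Ediacaran (635–538.8), Cambrian (538.8–485.4), Ordovician (485.4–443.8).
That is 8 complete periods.

8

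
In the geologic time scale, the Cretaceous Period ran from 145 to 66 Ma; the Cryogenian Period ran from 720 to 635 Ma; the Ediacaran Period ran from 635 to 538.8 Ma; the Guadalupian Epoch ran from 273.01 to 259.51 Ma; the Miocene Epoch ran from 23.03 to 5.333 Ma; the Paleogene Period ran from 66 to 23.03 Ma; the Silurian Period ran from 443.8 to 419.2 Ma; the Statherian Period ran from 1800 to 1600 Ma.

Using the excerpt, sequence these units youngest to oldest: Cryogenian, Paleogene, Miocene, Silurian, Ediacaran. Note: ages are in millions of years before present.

Sorting by start age (ascending Ma, since larger Ma = older): Miocene start 23.03, Paleogene start 66, Silurian start 443.8, Ediacaran start 635, Cryogenian start 720.

Miocene, then Paleogene, then Silurian, then Ediacaran, then Cryogenian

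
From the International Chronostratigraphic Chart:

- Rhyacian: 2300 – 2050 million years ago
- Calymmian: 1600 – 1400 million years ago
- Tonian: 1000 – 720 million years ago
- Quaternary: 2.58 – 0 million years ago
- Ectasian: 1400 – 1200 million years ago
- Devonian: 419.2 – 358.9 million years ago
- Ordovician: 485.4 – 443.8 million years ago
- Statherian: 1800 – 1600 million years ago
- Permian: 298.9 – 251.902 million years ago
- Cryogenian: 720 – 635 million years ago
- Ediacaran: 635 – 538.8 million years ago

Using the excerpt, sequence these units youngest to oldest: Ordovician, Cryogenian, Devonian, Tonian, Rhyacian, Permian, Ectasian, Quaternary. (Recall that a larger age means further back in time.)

Quaternary → Permian → Devonian → Ordovician → Cryogenian → Tonian → Ectasian → Rhyacian

Sorting by start age (ascending Ma, since larger Ma = older): Quaternary began 2.58, Permian began 298.9, Devonian began 419.2, Ordovician began 485.4, Cryogenian began 720, Tonian began 1000, Ectasian began 1400, Rhyacian began 2300.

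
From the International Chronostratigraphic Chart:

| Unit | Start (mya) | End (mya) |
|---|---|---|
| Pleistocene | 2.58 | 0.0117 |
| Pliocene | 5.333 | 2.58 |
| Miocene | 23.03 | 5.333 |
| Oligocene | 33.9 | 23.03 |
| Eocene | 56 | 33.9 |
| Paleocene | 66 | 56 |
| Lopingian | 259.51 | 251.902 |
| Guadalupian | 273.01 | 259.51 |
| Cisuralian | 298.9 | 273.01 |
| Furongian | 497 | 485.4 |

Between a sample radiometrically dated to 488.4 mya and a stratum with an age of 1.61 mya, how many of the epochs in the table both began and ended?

8

The older date is 488.4 Ma and the younger is 1.61 Ma.
Epochs with start < 488.4 and end > 1.61 Ma: Cisuralian (298.9–273.01), Guadalupian (273.01–259.51), Lopingian (259.51–251.902), Paleocene (66–56), Eocene (56–33.9), Oligocene (33.9–23.03), Miocene (23.03–5.333), Pliocene (5.333–2.58).
That is 8 complete epochs.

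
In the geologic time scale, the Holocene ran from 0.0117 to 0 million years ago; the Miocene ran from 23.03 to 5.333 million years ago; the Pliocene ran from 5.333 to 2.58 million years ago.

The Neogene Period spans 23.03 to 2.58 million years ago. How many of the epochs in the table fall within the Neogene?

2

Epochs inside 23.03–2.58 Ma: Miocene, Pliocene — 2 in total.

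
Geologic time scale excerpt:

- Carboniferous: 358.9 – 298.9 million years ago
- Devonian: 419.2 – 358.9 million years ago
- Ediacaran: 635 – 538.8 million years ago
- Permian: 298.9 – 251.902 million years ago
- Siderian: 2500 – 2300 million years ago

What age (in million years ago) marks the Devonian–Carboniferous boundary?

The Devonian ends and the Carboniferous begins at 358.9 million years ago.

358.9 million years ago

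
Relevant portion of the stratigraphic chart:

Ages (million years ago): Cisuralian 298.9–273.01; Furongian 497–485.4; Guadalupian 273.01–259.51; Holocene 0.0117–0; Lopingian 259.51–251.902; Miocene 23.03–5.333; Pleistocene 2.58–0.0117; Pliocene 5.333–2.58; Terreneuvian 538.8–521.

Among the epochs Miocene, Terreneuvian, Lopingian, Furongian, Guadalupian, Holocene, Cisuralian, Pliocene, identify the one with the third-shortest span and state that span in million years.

Lopingian, 7.608 million years

Start − end for each: Miocene 23.03 − 5.333 = 17.697; Terreneuvian 538.8 − 521 = 17.8; Lopingian 259.51 − 251.902 = 7.608; Furongian 497 − 485.4 = 11.6; Guadalupian 273.01 − 259.51 = 13.5; Holocene 0.0117 − 0 = 0.0117; Cisuralian 298.9 − 273.01 = 25.89; Pliocene 5.333 − 2.58 = 2.753.
Ranking these from shortest: Holocene < Pliocene < Lopingian < Furongian < Guadalupian < Miocene < Terreneuvian < Cisuralian.
Position 3 in that ranking is Lopingian, which lasted 7.608 Myr.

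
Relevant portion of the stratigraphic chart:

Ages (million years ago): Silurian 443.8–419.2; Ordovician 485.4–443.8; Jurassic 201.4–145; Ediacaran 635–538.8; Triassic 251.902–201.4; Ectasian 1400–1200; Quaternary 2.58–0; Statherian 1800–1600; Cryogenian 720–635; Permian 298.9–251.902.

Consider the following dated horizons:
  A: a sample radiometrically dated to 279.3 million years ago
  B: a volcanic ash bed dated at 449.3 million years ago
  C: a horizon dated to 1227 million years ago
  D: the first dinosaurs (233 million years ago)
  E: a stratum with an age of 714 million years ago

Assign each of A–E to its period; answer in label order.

Match each age against the start–end ranges in the excerpt: A = 279.3 Ma → Permian (298.9–251.902); B = 449.3 Ma → Ordovician (485.4–443.8); C = 1227 Ma → Ectasian (1400–1200); D = 233 Ma → Triassic (251.902–201.4); E = 714 Ma → Cryogenian (720–635).

A — Permian; B — Ordovician; C — Ectasian; D — Triassic; E — Cryogenian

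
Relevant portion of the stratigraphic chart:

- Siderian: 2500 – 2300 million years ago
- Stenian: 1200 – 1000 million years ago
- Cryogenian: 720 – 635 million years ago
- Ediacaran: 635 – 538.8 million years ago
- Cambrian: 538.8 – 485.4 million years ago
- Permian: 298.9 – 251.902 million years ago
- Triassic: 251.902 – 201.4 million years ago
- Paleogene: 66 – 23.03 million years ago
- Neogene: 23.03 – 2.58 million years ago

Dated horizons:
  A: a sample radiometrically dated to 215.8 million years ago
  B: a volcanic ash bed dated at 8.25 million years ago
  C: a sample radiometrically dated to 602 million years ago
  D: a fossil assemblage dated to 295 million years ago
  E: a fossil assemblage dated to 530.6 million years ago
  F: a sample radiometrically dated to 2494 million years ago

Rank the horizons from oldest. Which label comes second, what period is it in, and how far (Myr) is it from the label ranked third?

Sorted oldest-first by Ma: F (2494), C (602), E (530.6), D (295), A (215.8), B (8.25).
The second oldest is C at 602 Ma, which lies in 635–538.8 Ma: the Ediacaran.
The third oldest is E at 530.6 Ma; separation = |602 − 530.6| = 71.4 Myr.

C, in the Ediacaran; 71.4 million years to E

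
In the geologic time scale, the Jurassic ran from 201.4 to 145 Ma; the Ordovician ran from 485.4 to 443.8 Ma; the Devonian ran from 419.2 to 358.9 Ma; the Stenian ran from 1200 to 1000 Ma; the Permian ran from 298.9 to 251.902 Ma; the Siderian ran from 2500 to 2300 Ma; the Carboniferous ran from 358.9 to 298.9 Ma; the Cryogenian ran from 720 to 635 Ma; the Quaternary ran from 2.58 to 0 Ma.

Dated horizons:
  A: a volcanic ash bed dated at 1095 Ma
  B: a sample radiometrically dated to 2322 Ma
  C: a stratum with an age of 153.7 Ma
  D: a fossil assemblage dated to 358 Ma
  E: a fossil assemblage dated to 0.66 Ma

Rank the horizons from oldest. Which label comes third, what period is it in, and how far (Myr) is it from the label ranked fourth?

D, in the Carboniferous; 204.3 million years to C

Sorted oldest-first by Ma: B (2322), A (1095), D (358), C (153.7), E (0.66).
The third oldest is D at 358 Ma, which lies in 358.9–298.9 Ma: the Carboniferous.
The fourth oldest is C at 153.7 Ma; separation = |358 − 153.7| = 204.3 Myr.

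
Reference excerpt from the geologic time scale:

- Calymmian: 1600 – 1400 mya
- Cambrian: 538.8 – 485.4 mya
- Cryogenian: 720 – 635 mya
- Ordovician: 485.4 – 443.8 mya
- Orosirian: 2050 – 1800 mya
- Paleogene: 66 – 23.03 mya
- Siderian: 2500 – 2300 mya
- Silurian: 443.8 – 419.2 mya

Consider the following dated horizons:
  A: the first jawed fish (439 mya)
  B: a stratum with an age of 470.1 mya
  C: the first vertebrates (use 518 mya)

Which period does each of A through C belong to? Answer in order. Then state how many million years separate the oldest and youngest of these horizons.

A — Silurian; B — Ordovician; C — Cambrian; span 79 million years

Match each age against the start–end ranges in the excerpt: A = 439 Ma → Silurian (443.8–419.2); B = 470.1 Ma → Ordovician (485.4–443.8); C = 518 Ma → Cambrian (538.8–485.4).
The largest age is 518 Ma and the smallest is 439 Ma; their difference is 79 Myr.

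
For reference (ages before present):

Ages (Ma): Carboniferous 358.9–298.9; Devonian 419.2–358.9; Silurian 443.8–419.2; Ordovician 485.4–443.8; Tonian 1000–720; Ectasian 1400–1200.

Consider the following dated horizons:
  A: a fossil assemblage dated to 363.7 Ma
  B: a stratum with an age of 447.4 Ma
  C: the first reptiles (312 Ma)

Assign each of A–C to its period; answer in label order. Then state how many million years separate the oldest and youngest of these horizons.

Match each age against the start–end ranges in the excerpt: A = 363.7 Ma → Devonian (419.2–358.9); B = 447.4 Ma → Ordovician (485.4–443.8); C = 312 Ma → Carboniferous (358.9–298.9).
The largest age is 447.4 Ma and the smallest is 312 Ma; their difference is 135.4 Myr.

A — Devonian; B — Ordovician; C — Carboniferous; span 135.4 million years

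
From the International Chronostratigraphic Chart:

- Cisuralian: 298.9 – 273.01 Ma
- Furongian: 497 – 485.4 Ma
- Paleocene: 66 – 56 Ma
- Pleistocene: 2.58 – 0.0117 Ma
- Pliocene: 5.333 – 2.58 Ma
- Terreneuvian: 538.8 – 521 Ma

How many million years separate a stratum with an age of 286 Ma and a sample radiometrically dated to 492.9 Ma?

206.9 million years

492.9 − 286 = 206.9 million years.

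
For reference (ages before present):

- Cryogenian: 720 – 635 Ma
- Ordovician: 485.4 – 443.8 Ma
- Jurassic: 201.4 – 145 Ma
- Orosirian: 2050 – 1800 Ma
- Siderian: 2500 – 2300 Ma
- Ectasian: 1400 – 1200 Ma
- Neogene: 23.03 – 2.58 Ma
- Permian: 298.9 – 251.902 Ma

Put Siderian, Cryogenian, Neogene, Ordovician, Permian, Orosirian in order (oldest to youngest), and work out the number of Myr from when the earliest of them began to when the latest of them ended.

Start ages (Ma): Siderian 2500, Orosirian 2050, Cryogenian 720, Ordovician 485.4, Permian 298.9, Neogene 23.03.
Ordered oldest to youngest: Siderian, Orosirian, Cryogenian, Ordovician, Permian, Neogene.
Span = 2500 − 2.58 = 2497.42 Myr.

Siderian → Orosirian → Cryogenian → Ordovician → Permian → Neogene; total span 2497.42 Myr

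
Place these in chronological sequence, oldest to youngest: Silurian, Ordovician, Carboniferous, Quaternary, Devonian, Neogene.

Ordovician, Silurian, Devonian, Carboniferous, Neogene, Quaternary

Era membership (oldest first within each) — Paleozoic: Ordovician, Silurian, Devonian, Carboniferous; Cenozoic: Neogene, Quaternary. Paleozoic precedes Mesozoic, which precedes Cenozoic. Concatenating the groups in that era order gives oldest to youngest directly.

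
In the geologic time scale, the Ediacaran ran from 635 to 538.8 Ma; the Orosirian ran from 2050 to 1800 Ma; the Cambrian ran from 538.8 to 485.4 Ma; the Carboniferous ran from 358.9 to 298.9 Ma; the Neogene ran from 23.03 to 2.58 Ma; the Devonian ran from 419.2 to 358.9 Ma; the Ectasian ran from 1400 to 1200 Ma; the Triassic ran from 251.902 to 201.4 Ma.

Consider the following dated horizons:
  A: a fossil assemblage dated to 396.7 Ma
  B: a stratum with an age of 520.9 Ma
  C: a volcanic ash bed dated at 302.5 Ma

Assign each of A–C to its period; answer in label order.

A — Devonian; B — Cambrian; C — Carboniferous

A: 396.7 Ma lies in 419.2–358.9 Ma, so Devonian.
B: 520.9 Ma lies in 538.8–485.4 Ma, so Cambrian.
C: 302.5 Ma lies in 358.9–298.9 Ma, so Carboniferous.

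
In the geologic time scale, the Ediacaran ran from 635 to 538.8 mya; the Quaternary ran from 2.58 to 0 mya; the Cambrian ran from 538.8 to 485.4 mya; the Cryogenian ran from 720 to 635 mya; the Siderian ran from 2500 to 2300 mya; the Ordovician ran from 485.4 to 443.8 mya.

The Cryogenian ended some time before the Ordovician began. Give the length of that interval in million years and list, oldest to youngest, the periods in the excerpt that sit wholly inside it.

149.6 million years; Ediacaran, Cambrian

The Cryogenian closes at 635 Ma and the Ordovician opens at 485.4 Ma, so the interval is 635 − 485.4 = 149.6 Myr.
A period fits inside if it starts at or after 635 Ma and ends at or before 485.4 Ma; oldest first that gives Ediacaran, Cambrian.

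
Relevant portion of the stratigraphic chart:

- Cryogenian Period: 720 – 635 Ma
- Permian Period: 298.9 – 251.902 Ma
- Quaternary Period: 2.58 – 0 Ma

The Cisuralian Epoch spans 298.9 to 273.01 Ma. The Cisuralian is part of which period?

The Cisuralian (298.9–273.01 Ma) lies entirely within 298.9–251.902 Ma, the Permian Period.

Permian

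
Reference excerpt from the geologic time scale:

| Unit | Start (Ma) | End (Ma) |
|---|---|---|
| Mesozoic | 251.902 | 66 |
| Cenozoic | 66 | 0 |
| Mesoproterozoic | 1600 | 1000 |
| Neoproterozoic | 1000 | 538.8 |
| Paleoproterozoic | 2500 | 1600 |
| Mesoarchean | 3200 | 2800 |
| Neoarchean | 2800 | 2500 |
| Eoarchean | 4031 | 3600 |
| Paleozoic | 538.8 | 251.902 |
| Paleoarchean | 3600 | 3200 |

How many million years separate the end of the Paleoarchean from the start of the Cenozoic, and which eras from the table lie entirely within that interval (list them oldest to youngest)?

3134 million years; Mesoarchean, Neoarchean, Paleoproterozoic, Mesoproterozoic, Neoproterozoic, Paleozoic, Mesozoic

End of Paleoarchean = 3200 Ma; start of Cenozoic = 66 Ma.
Gap = 3200 − 66 = 3134 Myr.
Eras wholly inside 3200–66 Ma: Mesoarchean (3200–2800), Neoarchean (2800–2500), Paleoproterozoic (2500–1600), Mesoproterozoic (1600–1000), Neoproterozoic (1000–538.8), Paleozoic (538.8–251.902), Mesozoic (251.902–66).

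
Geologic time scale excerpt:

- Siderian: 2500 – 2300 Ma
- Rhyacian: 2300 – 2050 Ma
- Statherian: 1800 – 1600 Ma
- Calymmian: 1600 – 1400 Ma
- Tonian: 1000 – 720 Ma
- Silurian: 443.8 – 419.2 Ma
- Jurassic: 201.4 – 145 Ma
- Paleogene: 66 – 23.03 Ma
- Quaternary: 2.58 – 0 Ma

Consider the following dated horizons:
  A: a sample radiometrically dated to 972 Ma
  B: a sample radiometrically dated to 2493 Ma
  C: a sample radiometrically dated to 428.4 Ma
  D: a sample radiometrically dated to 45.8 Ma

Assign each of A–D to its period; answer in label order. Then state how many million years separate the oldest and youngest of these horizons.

A: 972 Ma lies in 1000–720 Ma, so Tonian.
B: 2493 Ma lies in 2500–2300 Ma, so Siderian.
C: 428.4 Ma lies in 443.8–419.2 Ma, so Silurian.
D: 45.8 Ma lies in 66–23.03 Ma, so Paleogene.
Oldest = 2493 Ma, youngest = 45.8 Ma → span 2447.2 Myr.

A — Tonian; B — Siderian; C — Silurian; D — Paleogene; span 2447.2 million years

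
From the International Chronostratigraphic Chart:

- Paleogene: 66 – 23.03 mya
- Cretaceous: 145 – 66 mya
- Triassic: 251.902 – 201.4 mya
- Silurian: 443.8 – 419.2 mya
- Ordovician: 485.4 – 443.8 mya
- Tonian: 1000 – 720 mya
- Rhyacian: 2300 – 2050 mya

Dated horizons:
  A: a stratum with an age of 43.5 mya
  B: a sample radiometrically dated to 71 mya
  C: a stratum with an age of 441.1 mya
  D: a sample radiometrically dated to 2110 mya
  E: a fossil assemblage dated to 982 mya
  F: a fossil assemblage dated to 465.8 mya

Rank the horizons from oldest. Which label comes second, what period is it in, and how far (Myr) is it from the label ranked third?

E, in the Tonian; 516.2 million years to F

Sorted oldest-first by Ma: D (2110), E (982), F (465.8), C (441.1), B (71), A (43.5).
The second oldest is E at 982 Ma, which lies in 1000–720 Ma: the Tonian.
The third oldest is F at 465.8 Ma; separation = |982 − 465.8| = 516.2 Myr.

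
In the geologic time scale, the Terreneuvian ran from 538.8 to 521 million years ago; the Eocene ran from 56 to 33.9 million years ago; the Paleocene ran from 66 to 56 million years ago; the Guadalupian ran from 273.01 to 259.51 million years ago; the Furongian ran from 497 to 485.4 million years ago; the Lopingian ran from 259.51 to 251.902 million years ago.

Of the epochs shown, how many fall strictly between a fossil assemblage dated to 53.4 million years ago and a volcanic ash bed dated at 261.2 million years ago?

2

261.2 Ma sits inside the Guadalupian (273.01–259.51) and 53.4 Ma inside the Eocene (56–33.9); neither of those is wholly between the two dates.
The listed epochs lying completely between them are Lopingian, Paleocene — 2 in all.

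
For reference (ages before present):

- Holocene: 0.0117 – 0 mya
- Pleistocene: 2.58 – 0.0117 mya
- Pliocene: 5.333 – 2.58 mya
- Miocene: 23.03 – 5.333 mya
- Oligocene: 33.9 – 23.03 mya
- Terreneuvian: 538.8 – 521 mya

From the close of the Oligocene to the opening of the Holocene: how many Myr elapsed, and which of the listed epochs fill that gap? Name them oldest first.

End of Oligocene = 23.03 Ma; start of Holocene = 0.0117 Ma.
Gap = 23.03 − 0.0117 = 23.0183 Myr.
Epochs wholly inside 23.03–0.0117 Ma: Miocene (23.03–5.333), Pliocene (5.333–2.58), Pleistocene (2.58–0.0117).

23.0183 million years; Miocene, Pliocene, Pleistocene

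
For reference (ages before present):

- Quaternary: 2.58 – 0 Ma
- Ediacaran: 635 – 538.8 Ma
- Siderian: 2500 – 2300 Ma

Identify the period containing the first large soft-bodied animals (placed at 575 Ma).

Ediacaran

575 Ma lies between 635 and 538.8 Ma, so it falls in the Ediacaran.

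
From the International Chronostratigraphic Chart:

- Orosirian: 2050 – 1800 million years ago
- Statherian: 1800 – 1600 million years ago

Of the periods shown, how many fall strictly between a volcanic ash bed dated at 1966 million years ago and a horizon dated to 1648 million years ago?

0

Checking each listed span, none has both start < 1966 Ma and end > 1648 Ma — every period straddles one of the two dates or lies outside them — so the count is 0.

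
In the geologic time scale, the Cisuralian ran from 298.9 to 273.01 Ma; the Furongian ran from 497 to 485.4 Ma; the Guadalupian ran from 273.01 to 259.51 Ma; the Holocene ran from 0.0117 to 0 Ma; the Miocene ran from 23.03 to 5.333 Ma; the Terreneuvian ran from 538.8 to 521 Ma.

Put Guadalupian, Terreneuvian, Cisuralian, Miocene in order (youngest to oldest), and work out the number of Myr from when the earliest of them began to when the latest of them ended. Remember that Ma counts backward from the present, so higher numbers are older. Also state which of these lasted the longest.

Start ages (Ma): Terreneuvian 538.8, Cisuralian 298.9, Guadalupian 273.01, Miocene 23.03.
Ordered youngest to oldest: Miocene, Guadalupian, Cisuralian, Terreneuvian.
Span = 538.8 − 5.333 = 533.467 Myr.
Durations: Miocene 17.697, Guadalupian 13.5, Cisuralian 25.89, Terreneuvian 17.8 → longest is Cisuralian (25.89 Myr).

Miocene, Guadalupian, Cisuralian, Terreneuvian; total span 533.467 Myr; longest is Cisuralian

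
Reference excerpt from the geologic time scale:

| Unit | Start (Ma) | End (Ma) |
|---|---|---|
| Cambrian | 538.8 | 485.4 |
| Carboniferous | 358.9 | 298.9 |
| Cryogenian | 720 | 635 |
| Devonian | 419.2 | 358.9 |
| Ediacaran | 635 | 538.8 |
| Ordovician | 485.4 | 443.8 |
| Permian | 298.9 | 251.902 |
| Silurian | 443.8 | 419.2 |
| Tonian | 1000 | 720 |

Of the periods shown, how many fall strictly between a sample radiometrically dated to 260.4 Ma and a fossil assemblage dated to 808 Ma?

7

808 Ma sits inside the Tonian (1000–720) and 260.4 Ma inside the Permian (298.9–251.902); neither of those is wholly between the two dates.
The listed periods lying completely between them are Cryogenian, Ediacaran, Cambrian, Ordovician, Silurian, Devonian, Carboniferous — 7 in all.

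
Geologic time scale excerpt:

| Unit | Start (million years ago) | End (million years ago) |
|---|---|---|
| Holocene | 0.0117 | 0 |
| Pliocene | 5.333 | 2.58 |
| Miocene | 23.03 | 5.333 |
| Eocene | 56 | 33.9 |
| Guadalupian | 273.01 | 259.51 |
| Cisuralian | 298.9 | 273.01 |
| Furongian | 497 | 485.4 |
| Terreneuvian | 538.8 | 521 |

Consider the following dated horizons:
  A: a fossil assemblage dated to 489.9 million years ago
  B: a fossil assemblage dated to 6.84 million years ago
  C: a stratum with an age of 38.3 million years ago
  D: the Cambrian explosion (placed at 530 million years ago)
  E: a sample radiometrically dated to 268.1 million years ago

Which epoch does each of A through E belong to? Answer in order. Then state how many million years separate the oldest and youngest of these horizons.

A — Furongian; B — Miocene; C — Eocene; D — Terreneuvian; E — Guadalupian; span 523.16 million years

Match each age against the start–end ranges in the excerpt: A = 489.9 Ma → Furongian (497–485.4); B = 6.84 Ma → Miocene (23.03–5.333); C = 38.3 Ma → Eocene (56–33.9); D = 530 Ma → Terreneuvian (538.8–521); E = 268.1 Ma → Guadalupian (273.01–259.51).
The largest age is 530 Ma and the smallest is 6.84 Ma; their difference is 523.16 Myr.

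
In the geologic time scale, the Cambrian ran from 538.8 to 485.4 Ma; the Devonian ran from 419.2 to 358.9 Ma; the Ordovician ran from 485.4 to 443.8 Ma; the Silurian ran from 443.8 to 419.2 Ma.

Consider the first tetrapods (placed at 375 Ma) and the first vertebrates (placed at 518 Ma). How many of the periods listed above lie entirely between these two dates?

2

518 Ma sits inside the Cambrian (538.8–485.4) and 375 Ma inside the Devonian (419.2–358.9); neither of those is wholly between the two dates.
The listed periods lying completely between them are Ordovician, Silurian — 2 in all.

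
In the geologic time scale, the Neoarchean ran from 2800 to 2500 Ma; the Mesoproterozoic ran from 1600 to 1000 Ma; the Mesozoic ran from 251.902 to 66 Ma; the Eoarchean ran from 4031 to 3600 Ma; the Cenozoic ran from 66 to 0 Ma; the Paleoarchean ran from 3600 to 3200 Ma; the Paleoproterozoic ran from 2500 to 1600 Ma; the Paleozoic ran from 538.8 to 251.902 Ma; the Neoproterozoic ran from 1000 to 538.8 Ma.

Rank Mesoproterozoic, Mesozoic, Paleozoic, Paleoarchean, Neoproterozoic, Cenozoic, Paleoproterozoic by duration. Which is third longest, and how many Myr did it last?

Start − end for each: Mesoproterozoic 1600 − 1000 = 600; Mesozoic 251.902 − 66 = 185.902; Paleozoic 538.8 − 251.902 = 286.898; Paleoarchean 3600 − 3200 = 400; Neoproterozoic 1000 − 538.8 = 461.2; Cenozoic 66 − 0 = 66; Paleoproterozoic 2500 − 1600 = 900.
Ranking these from longest: Paleoproterozoic > Mesoproterozoic > Neoproterozoic > Paleoarchean > Paleozoic > Mesozoic > Cenozoic.
Position 3 in that ranking is Neoproterozoic, which lasted 461.2 Myr.

Neoproterozoic, 461.2 million years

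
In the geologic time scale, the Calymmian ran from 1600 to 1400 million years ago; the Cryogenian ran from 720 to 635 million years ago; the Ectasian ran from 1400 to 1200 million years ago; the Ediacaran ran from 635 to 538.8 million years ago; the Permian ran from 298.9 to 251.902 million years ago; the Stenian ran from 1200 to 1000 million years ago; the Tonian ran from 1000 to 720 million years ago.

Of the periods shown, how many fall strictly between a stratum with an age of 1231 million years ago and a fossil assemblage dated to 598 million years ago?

3

1231 Ma sits inside the Ectasian (1400–1200) and 598 Ma inside the Ediacaran (635–538.8); neither of those is wholly between the two dates.
The listed periods lying completely between them are Stenian, Tonian, Cryogenian — 3 in all.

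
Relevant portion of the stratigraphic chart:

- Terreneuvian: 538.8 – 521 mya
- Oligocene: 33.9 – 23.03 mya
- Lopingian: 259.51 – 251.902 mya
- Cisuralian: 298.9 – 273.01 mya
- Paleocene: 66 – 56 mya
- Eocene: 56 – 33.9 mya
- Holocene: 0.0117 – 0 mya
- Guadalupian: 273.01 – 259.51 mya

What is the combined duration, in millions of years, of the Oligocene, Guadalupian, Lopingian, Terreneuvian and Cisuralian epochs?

Each duration: Oligocene = 10.87; Guadalupian = 13.5; Lopingian = 7.608; Terreneuvian = 17.8; Cisuralian = 25.89.
Sum: 10.87 + 13.5 + 7.608 + 17.8 + 25.89 = 75.668 Myr.

75.668 million years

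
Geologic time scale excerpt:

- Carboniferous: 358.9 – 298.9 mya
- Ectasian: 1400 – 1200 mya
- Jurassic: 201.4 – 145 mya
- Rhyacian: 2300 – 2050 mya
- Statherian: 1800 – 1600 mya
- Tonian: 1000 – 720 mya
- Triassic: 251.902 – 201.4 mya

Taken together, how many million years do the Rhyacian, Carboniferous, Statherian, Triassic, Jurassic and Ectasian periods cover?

Duration is start − end for each: (2300 − 2050) + (358.9 − 298.9) + (1800 − 1600) + (251.902 − 201.4) + (201.4 − 145) + (1400 − 1200).
That is 250 + 60 + 200 + 50.502 + 56.4 + 200, which totals 816.902 million years.

816.902 million years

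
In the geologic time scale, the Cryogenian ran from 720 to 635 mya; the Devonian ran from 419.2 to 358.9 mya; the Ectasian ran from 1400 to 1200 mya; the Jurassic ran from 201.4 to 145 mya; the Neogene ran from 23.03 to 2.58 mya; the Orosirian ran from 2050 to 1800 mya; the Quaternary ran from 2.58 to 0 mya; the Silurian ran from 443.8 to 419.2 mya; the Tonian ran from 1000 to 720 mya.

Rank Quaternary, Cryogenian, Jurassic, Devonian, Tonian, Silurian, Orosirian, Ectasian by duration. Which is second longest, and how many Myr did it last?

Orosirian, 250 million years

Start − end for each: Quaternary 2.58 − 0 = 2.58; Cryogenian 720 − 635 = 85; Jurassic 201.4 − 145 = 56.4; Devonian 419.2 − 358.9 = 60.3; Tonian 1000 − 720 = 280; Silurian 443.8 − 419.2 = 24.6; Orosirian 2050 − 1800 = 250; Ectasian 1400 − 1200 = 200.
Ranking these from longest: Tonian > Orosirian > Ectasian > Cryogenian > Devonian > Jurassic > Silurian > Quaternary.
Position 2 in that ranking is Orosirian, which lasted 250 Myr.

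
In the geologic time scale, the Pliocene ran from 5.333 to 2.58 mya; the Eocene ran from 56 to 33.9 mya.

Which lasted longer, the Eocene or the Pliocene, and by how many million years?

Eocene, by 19.347 million years

Eocene: 56 − 33.9 = 22.1 Myr.
Pliocene: 5.333 − 2.58 = 2.753 Myr.
Difference: 22.1 − 2.753 = 19.347 Myr, so the Eocene was longer.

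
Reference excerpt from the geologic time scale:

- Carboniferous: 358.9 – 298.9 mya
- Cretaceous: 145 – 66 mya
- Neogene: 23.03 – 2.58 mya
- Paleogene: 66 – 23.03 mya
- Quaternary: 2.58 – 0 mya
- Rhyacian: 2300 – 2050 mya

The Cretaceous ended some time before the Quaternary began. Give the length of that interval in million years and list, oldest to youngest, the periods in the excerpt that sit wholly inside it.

63.42 million years; Paleogene, Neogene

The Cretaceous closes at 66 Ma and the Quaternary opens at 2.58 Ma, so the interval is 66 − 2.58 = 63.42 Myr.
A period fits inside if it starts at or after 66 Ma and ends at or before 2.58 Ma; oldest first that gives Paleogene, Neogene.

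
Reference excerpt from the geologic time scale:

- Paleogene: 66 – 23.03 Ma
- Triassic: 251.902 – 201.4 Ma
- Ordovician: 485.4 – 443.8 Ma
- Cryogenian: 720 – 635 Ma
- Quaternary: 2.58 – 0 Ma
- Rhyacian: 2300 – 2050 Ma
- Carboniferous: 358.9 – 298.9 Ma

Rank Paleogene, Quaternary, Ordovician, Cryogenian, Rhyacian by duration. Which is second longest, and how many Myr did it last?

Cryogenian, 85 million years

Durations: Paleogene 42.97; Quaternary 2.58; Ordovician 41.6; Cryogenian 85; Rhyacian 250 Myr.
Sorted longest-first: Rhyacian (250), Cryogenian (85), Paleogene (42.97), Ordovician (41.6), Quaternary (2.58).
The second longest is Cryogenian at 85 Myr.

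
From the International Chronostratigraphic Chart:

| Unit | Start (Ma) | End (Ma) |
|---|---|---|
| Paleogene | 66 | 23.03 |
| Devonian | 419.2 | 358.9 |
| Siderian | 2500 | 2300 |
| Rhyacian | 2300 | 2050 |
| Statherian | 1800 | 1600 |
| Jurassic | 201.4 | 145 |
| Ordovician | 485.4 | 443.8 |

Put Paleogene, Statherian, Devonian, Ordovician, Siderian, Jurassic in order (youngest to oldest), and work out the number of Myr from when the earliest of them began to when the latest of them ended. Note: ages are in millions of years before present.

Start ages (Ma): Siderian 2500, Statherian 1800, Ordovician 485.4, Devonian 419.2, Jurassic 201.4, Paleogene 66.
Ordered youngest to oldest: Paleogene, Jurassic, Devonian, Ordovician, Statherian, Siderian.
Span = 2500 − 23.03 = 2476.97 Myr.

Paleogene, Jurassic, Devonian, Ordovician, Statherian, Siderian; total span 2476.97 Myr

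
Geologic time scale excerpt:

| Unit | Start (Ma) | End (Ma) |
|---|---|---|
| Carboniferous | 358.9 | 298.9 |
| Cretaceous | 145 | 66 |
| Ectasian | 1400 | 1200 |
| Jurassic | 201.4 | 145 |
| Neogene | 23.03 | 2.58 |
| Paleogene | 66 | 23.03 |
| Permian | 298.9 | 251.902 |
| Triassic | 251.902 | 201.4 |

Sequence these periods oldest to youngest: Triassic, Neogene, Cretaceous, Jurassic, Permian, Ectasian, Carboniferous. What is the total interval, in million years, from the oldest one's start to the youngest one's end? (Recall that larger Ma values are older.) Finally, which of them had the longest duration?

Ectasian → Carboniferous → Permian → Triassic → Jurassic → Cretaceous → Neogene; total span 1397.42 Myr; longest is Ectasian

From the excerpt: Triassic 251.902–201.4; Neogene 23.03–2.58; Cretaceous 145–66; Jurassic 201.4–145; Permian 298.9–251.902; Ectasian 1400–1200; Carboniferous 358.9–298.9 (Ma).
Larger Ma is earlier, so the oldest is Ectasian and the youngest is Neogene; oldest to youngest: Ectasian, Carboniferous, Permian, Triassic, Jurassic, Cretaceous, Neogene.
Oldest start 1400 minus youngest end 2.58 gives 1397.42 Myr overall.
Individual lengths (start − end): Cretaceous 79; Neogene 20.45; Triassic 50.502; Jurassic 56.4; Ectasian 200; Permian 46.998; Carboniferous 60. The largest is Ectasian at 200 Myr.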